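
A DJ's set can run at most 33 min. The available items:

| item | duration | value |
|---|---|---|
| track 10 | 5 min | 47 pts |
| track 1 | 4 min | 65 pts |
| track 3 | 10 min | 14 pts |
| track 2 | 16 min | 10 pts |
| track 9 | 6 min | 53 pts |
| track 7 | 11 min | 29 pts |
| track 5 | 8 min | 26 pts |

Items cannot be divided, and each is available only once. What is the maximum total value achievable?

Check high-value combinations within 33 min:
- track 10+track 1+track 3+track 9+track 5: duration 5+4+10+6+8=33, value 47+65+14+53+26=205
- track 10+track 1+track 9+track 7: duration 5+4+6+11=26, value 47+65+53+29=194
- track 10+track 1+track 9+track 5: duration 5+4+6+8=23, value 47+65+53+26=191
Best: 205 pts.

205 pts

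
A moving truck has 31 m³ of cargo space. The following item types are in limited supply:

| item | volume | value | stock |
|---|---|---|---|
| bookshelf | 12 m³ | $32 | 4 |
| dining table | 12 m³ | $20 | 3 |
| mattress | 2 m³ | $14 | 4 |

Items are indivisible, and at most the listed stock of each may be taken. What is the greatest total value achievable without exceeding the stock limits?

$106

Top feasible selections:
- 2×bookshelf + 3×mattress: volume 30, value 106
- 1×bookshelf + 1×dining table + 3×mattress: volume 30, value 94
- 2×bookshelf + 2×mattress: volume 28, value 92
- 1×bookshelf + 4×mattress: volume 20, value 88
Best: $106.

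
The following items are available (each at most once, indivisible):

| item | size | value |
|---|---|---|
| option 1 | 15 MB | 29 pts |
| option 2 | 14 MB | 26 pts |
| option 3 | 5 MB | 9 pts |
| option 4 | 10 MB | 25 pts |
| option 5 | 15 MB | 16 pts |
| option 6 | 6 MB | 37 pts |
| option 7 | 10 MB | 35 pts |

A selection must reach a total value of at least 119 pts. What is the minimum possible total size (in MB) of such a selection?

Subsets with value ≥ 119, sorted by total size:
- option 2+option 4+option 6+option 7: size 40, value 123
- option 1+option 4+option 6+option 7: size 41, value 126
Minimum size: 40 MB.

40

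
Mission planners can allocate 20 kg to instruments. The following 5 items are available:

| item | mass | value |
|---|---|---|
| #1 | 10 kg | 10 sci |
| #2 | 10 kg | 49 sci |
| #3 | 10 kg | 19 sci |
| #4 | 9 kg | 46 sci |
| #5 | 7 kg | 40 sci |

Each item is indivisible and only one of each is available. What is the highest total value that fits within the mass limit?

95 sci

Check high-value combinations within 20 kg:
- #2+#4: mass 10+9=19, value 49+46=95
- #2+#5: mass 10+7=17, value 49+40=89
- #4+#5: mass 9+7=16, value 46+40=86
- #2+#3: mass 10+10=20, value 49+19=68
- #3+#4: mass 10+9=19, value 19+46=65
Best: 95 sci.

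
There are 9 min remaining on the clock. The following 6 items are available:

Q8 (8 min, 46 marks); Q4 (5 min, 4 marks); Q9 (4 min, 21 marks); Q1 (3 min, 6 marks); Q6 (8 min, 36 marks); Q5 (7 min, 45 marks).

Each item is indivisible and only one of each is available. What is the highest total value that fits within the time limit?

46 marks

Check high-value combinations within 9 min:
- Q8: time 8, value 46
- Q5: time 7, value 45
- Q6: time 8, value 36
- Q9+Q1: time 4+3=7, value 21+6=27
- Q4+Q9: time 5+4=9, value 4+21=25
Best: 46 marks.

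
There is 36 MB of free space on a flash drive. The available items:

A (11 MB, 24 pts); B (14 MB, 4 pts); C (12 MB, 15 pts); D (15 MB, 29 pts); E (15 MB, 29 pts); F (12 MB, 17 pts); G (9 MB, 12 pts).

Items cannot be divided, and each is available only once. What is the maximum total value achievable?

65 pts

Check high-value combinations within 36 MB:
- A+D+G: size 11+15+9=35, value 24+29+12=65
- A+E+G: size 11+15+9=35, value 24+29+12=65
- D+E: size 15+15=30, value 29+29=58
- D+F+G: size 15+12+9=36, value 29+17+12=58
Best: 65 pts.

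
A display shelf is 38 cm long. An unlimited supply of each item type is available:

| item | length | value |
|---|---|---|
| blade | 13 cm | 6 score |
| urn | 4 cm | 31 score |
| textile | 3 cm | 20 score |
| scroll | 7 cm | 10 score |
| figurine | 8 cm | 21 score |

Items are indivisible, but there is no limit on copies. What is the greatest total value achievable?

288 score

Best value-per-unit is urn at 31/4; filling with it alone gives 9×31 = 279.
Optimal mix: 8×urn + 2×textile → length 38, value 288.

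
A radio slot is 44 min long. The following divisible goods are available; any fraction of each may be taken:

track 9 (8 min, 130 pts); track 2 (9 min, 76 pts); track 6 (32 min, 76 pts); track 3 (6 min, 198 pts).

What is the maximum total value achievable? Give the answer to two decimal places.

453.88

Take in order of value per unit:
- track 3 (198/6 per unit): all 6 → value 198, running total 198.00
- track 9 (130/8 per unit): all 8 → value 130, running total 328.00
- track 2 (76/9 per unit): all 9 → value 76, running total 404.00
- track 6 (76/32 per unit): 21 of 32 → value 21×76/32 = 49.8750, running total 453.88
Total 453.88.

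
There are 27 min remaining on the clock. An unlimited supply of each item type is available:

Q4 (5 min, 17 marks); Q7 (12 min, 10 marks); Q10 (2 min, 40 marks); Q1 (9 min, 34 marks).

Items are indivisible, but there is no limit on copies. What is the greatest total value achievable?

520 marks

Best value-per-unit is Q10 at 40/2, and filling with it alone uses time 13×2=26. No mix of the others beats 13×40 = 520.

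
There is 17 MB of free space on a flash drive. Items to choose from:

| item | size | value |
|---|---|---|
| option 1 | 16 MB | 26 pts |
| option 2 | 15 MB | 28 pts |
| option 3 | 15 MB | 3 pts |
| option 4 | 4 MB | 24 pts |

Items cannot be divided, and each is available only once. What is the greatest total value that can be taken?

Check high-value combinations within 17 MB:
- option 2: size 15, value 28
- option 1: size 16, value 26
- option 4: size 4, value 24
Best: 28 pts.

28 pts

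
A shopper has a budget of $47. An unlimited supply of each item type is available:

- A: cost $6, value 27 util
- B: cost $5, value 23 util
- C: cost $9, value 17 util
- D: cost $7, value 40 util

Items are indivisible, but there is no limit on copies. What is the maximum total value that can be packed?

263 util

Best value-per-unit is D at 40/7; filling with it alone gives 6×40 = 240.
Optimal mix: 1×B + 6×D → cost 47, value 263.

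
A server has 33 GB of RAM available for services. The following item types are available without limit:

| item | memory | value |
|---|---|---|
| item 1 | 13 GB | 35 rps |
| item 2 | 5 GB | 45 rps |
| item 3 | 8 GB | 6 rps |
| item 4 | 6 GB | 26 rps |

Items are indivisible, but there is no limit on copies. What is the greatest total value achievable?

Best value-per-unit is item 2 at 45/5, and filling with it alone uses memory 6×5=30. No mix of the others beats 6×45 = 270.

270 rps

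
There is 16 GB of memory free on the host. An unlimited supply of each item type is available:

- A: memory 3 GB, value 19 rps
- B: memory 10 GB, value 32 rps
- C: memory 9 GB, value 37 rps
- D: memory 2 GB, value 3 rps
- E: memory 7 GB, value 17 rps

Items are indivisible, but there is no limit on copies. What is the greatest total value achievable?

Best value-per-unit is A at 19/3, and filling with it alone uses memory 5×3=15. No mix of the others beats 5×19 = 95.

95 rps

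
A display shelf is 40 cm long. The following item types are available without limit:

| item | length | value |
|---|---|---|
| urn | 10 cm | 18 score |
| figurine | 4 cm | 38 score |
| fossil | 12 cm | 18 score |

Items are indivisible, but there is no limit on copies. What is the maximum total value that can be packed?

Best value-per-unit is figurine at 38/4, and filling with it alone uses length 10×4=40. No mix of the others beats 10×38 = 380.

380 score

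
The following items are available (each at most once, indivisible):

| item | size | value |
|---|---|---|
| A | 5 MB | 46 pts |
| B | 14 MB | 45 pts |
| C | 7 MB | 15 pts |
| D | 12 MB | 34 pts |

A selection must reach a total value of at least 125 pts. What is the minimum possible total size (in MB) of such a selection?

Subsets with value ≥ 125, sorted by total size:
- A+B+D: size 31, value 125
- A+B+C+D: size 38, value 140
Minimum size: 31 MB.

31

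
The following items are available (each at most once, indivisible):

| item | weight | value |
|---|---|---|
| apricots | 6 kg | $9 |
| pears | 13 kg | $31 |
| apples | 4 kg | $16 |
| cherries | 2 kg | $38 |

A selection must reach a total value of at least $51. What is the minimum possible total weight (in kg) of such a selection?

Subsets with value ≥ 51, sorted by total weight:
- apples+cherries: weight 6, value 54
- apricots+apples+cherries: weight 12, value 63
- pears+cherries: weight 15, value 69
Minimum weight: 6 kg.

6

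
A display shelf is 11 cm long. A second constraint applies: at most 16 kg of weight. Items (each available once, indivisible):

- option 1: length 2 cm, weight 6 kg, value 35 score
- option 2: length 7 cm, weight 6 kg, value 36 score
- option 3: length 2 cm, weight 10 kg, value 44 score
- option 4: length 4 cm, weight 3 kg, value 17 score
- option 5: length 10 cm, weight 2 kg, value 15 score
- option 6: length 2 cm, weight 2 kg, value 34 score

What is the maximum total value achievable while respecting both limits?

105 score

Feasible sets respecting both limits:
- option 1+option 2+option 6: length 11, weight 14, value 105
- option 3+option 4+option 6: length 8, weight 15, value 95
- option 1+option 4+option 6: length 8, weight 11, value 86
- option 2+option 3: length 9, weight 16, value 80
Best: 105 score.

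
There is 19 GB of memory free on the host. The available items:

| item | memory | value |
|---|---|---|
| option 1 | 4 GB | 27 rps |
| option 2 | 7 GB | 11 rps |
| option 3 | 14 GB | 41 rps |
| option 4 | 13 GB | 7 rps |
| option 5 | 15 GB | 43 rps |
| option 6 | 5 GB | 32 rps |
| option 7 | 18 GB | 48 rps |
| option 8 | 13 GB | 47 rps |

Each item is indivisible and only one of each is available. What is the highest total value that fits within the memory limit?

Check high-value combinations within 19 GB:
- option 6+option 8: memory 5+13=18, value 32+47=79
- option 1+option 8: memory 4+13=17, value 27+47=74
- option 3+option 6: memory 14+5=19, value 41+32=73
Best: 79 rps.

79 rps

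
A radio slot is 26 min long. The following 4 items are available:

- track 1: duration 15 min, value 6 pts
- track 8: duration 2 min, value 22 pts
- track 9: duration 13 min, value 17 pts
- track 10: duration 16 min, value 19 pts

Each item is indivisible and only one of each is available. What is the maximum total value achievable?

41 pts

This is a 0/1 knapsack; check combinations near the capacity.
- track 8+track 10: duration 2+16=18, value 22+19=41
- track 8+track 9: duration 2+13=15, value 22+17=39
- track 1+track 8: duration 15+2=17, value 6+22=28
- track 8: duration 2, value 22
Best: 41 pts.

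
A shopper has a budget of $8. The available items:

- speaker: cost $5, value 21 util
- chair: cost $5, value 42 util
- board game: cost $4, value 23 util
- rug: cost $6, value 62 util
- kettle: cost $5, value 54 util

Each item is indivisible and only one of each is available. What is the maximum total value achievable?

62 util

Check high-value combinations within $8:
- rug: cost 6, value 62
- kettle: cost 5, value 54
- chair: cost 5, value 42
- board game: cost 4, value 23
Best: 62 util.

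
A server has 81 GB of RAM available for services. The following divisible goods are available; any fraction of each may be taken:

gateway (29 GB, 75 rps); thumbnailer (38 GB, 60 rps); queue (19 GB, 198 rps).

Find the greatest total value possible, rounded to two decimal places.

325.11

Take in order of value per unit:
- queue (198/19 per unit): all 19 → value 198, running total 198.00
- gateway (75/29 per unit): all 29 → value 75, running total 273.00
- thumbnailer (60/38 per unit): 33 of 38 → value 33×60/38 = 52.1053, running total 325.11
Total 325.11.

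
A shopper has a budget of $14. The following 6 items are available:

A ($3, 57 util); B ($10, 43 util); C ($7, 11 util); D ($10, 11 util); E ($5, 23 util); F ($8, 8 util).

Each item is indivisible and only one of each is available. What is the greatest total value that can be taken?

100 util

Check high-value combinations within $14:
- A+B: cost 3+10=13, value 57+43=100
- A+E: cost 3+5=8, value 57+23=80
- A+C: cost 3+7=10, value 57+11=68
Best: 100 util.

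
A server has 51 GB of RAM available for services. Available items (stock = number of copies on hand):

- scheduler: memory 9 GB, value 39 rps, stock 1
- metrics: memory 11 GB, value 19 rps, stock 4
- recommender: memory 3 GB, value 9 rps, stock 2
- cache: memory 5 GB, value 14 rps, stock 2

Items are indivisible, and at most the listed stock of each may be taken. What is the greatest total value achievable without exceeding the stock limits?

123 rps

Top feasible selections:
- 1×scheduler + 2×metrics + 2×recommender + 2×cache: memory 47, value 123
- 1×scheduler + 3×metrics + 1×recommender + 1×cache: memory 50, value 119
- 1×scheduler + 2×metrics + 1×recommender + 2×cache: memory 44, value 114
- 1×scheduler + 3×metrics + 2×recommender: memory 48, value 114
Best: 123 rps.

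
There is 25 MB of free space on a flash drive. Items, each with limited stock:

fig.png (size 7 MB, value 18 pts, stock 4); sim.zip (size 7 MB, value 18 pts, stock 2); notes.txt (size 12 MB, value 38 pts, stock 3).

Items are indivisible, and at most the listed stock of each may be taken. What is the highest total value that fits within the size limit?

76 pts

Top feasible selections:
- 2×notes.txt: size 24, value 76
- 1×sim.zip + 1×notes.txt: size 19, value 56
- 1×fig.png + 1×notes.txt: size 19, value 56
Best: 76 pts.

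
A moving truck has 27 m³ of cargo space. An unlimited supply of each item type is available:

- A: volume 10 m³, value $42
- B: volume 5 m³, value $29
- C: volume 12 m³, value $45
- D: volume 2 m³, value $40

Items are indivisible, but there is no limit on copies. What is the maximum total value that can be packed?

$520

Best value-per-unit is D at 40/2, and filling with it alone uses volume 13×2=26. No mix of the others beats 13×40 = 520.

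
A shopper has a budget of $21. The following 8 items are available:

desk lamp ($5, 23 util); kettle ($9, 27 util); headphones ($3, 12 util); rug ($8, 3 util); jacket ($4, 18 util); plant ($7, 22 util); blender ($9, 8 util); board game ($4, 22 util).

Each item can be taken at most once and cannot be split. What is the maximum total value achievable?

85 util

Check high-value combinations within $21:
- desk lamp+jacket+plant+board game: cost 5+4+7+4=20, value 23+18+22+22=85
- desk lamp+kettle+headphones+board game: cost 5+9+3+4=21, value 23+27+12+22=84
- desk lamp+kettle+headphones+jacket: cost 5+9+3+4=21, value 23+27+12+18=80
Best: 85 util.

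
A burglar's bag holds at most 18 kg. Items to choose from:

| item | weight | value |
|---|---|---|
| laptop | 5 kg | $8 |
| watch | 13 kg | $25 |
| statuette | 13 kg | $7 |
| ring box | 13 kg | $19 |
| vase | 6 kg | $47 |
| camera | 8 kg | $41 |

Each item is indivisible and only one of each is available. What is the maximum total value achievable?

$88

Check high-value combinations within 18 kg:
- vase+camera: weight 6+8=14, value 47+41=88
- laptop+vase: weight 5+6=11, value 8+47=55
- laptop+camera: weight 5+8=13, value 8+41=49
- vase: weight 6, value 47
Best: $88.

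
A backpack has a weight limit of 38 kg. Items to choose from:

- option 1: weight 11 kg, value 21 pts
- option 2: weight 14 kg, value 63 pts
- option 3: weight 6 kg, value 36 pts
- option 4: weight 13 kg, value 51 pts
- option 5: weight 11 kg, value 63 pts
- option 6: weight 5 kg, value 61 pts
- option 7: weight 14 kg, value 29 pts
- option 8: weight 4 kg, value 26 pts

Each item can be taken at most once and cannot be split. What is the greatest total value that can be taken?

Check high-value combinations within 38 kg:
- option 2+option 3+option 5+option 6: weight 14+6+11+5=36, value 63+36+63+61=223
- option 2+option 5+option 6+option 8: weight 14+11+5+4=34, value 63+63+61+26=213
- option 3+option 4+option 5+option 6: weight 6+13+11+5=35, value 36+51+63+61=211
- option 2+option 3+option 4+option 6: weight 14+6+13+5=38, value 63+36+51+61=211
Best: 223 pts.

223 pts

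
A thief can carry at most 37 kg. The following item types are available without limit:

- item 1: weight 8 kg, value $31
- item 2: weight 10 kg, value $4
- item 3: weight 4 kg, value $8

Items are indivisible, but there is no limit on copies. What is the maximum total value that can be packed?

$132

Best value-per-unit is item 1 at 31/8; filling with it alone gives 4×31 = 124.
Optimal mix: 4×item 1 + 1×item 3 → weight 36, value 132.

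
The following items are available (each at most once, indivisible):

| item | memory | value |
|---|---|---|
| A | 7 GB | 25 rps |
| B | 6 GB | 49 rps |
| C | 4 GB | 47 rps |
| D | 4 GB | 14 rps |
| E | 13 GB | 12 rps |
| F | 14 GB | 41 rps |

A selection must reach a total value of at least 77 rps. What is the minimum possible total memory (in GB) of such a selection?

10

Subsets with value ≥ 77, sorted by total memory:
- B+C: memory 10, value 96
- B+C+D: memory 14, value 110
- A+C+D: memory 15, value 86
Minimum memory: 10 GB.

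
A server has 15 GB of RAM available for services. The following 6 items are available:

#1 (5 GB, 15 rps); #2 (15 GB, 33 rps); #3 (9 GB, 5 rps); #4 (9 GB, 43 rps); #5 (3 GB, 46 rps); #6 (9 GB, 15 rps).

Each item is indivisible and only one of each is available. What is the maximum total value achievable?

89 rps

Check high-value combinations within 15 GB:
- #4+#5: memory 9+3=12, value 43+46=89
- #1+#5: memory 5+3=8, value 15+46=61
- #5+#6: memory 3+9=12, value 46+15=61
- #1+#4: memory 5+9=14, value 15+43=58
Best: 89 rps.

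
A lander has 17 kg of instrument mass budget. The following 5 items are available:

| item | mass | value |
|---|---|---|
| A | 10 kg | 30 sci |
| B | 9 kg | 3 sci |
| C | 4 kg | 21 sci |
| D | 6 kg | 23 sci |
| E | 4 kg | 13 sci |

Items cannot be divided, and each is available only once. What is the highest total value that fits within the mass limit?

Check high-value combinations within 17 kg:
- C+D+E: mass 4+6+4=14, value 21+23+13=57
- A+D: mass 10+6=16, value 30+23=53
- A+C: mass 10+4=14, value 30+21=51
Best: 57 sci.

57 sci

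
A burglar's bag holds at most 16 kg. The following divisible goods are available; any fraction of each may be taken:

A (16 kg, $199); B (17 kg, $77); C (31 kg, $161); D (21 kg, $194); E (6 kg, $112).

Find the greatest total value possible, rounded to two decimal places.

Take in order of value per unit:
- E (112/6 per unit): all 6 → value 112, running total 112.00
- A (199/16 per unit): 10 of 16 → value 10×199/16 = 124.3750, running total 236.38
Total 236.38.

236.38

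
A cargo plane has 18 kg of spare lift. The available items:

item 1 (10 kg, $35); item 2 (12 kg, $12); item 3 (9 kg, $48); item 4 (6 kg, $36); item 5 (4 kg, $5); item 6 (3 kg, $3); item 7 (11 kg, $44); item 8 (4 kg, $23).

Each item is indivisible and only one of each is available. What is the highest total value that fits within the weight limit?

Check high-value combinations within 18 kg:
- item 3+item 4+item 6: weight 9+6+3=18, value 48+36+3=87
- item 3+item 4: weight 9+6=15, value 48+36=84
- item 4+item 7: weight 6+11=17, value 36+44=80
- item 3+item 5+item 8: weight 9+4+4=17, value 48+5+23=76
Best: $87.

$87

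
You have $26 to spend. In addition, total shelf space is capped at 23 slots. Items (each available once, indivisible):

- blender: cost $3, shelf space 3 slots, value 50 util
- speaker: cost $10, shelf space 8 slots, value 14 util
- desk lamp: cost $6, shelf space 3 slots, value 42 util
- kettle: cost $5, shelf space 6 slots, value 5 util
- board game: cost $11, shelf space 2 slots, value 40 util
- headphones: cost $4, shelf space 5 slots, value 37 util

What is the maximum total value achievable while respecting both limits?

169 util

Feasible sets respecting both limits:
- blender+desk lamp+board game+headphones: cost 24, shelf space 13, value 169
- blender+speaker+desk lamp+headphones: cost 23, shelf space 19, value 143
- blender+desk lamp+kettle+board game: cost 25, shelf space 14, value 137
- blender+desk lamp+kettle+headphones: cost 18, shelf space 17, value 134
Best: 169 util.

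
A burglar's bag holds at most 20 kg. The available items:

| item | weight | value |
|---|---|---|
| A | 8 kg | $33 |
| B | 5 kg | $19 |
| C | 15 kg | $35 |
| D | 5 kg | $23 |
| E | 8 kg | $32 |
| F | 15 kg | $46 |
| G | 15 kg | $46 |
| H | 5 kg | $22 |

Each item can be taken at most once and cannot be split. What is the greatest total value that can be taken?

$78

This is a 0/1 knapsack; check combinations near the capacity.
- A+D+H: weight 8+5+5=18, value 33+23+22=78
- D+E+H: weight 5+8+5=18, value 23+32+22=77
- A+B+D: weight 8+5+5=18, value 33+19+23=75
- B+D+E: weight 5+5+8=18, value 19+23+32=74
Best: $78.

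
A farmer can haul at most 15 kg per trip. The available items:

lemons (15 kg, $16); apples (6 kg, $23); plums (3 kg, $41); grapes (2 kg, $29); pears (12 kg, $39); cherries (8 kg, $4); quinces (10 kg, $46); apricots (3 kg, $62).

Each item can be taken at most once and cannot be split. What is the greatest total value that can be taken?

Check high-value combinations within 15 kg:
- apples+plums+grapes+apricots: weight 6+3+2+3=14, value 23+41+29+62=155
- grapes+quinces+apricots: weight 2+10+3=15, value 29+46+62=137
- plums+grapes+apricots: weight 3+2+3=8, value 41+29+62=132
Best: $155.

$155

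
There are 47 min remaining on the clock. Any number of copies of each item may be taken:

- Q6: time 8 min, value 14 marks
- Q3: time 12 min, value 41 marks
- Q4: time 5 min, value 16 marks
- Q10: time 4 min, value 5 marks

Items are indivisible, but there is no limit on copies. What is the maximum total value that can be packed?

155 marks

Best value-per-unit is Q3 at 41/12; filling with it alone gives 3×41 = 123.
Optimal mix: 3×Q3 + 2×Q4 → time 46, value 155.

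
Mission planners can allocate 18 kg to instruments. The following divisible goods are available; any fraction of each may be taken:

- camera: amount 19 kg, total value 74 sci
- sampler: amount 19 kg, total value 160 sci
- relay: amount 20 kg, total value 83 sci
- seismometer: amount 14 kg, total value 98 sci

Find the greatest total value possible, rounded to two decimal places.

Take in order of value per unit:
- sampler (160/19 per unit): 18 of 19 → value 18×160/19 = 151.5789, running total 151.58
Total 151.58.

151.58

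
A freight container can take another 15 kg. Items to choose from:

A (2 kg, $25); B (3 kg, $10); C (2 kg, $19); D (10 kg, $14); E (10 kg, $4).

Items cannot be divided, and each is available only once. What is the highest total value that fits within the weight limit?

$58

This is a 0/1 knapsack; check combinations near the capacity.
- A+C+D: weight 2+2+10=14, value 25+19+14=58
- A+B+C: weight 2+3+2=7, value 25+10+19=54
- A+B+D: weight 2+3+10=15, value 25+10+14=49
Best: $58.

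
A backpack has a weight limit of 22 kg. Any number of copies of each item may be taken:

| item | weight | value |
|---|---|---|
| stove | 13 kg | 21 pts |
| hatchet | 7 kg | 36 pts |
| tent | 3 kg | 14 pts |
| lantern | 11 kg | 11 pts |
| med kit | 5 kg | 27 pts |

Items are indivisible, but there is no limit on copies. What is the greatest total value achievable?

117 pts

Best value-per-unit is med kit at 27/5; filling with it alone gives 4×27 = 108.
Optimal mix: 1×hatchet + 3×med kit → weight 22, value 117.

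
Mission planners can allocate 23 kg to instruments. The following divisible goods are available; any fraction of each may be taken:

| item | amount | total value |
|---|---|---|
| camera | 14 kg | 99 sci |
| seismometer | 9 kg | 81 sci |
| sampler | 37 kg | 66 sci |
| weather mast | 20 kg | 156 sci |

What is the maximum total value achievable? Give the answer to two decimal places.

Take in order of value per unit:
- seismometer (81/9 per unit): all 9 → value 81, running total 81.00
- weather mast (156/20 per unit): 14 of 20 → value 14×156/20 = 109.2000, running total 190.20
Total 190.20.

190.20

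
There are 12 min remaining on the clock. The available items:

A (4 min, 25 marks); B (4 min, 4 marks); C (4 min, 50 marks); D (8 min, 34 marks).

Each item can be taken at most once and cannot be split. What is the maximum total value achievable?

84 marks

Check high-value combinations within 12 min:
- C+D: time 4+8=12, value 50+34=84
- A+B+C: time 4+4+4=12, value 25+4+50=79
- A+C: time 4+4=8, value 25+50=75
- A+D: time 4+8=12, value 25+34=59
- B+C: time 4+4=8, value 4+50=54
Best: 84 marks.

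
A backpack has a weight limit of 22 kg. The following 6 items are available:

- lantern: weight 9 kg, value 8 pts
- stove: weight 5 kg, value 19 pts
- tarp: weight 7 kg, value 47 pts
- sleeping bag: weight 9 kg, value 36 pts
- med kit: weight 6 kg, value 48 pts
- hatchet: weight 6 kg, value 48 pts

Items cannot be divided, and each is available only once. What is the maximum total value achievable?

143 pts

This is a 0/1 knapsack; check combinations near the capacity.
- tarp+med kit+hatchet: weight 7+6+6=19, value 47+48+48=143
- sleeping bag+med kit+hatchet: weight 9+6+6=21, value 36+48+48=132
- tarp+sleeping bag+med kit: weight 7+9+6=22, value 47+36+48=131
Best: 143 pts.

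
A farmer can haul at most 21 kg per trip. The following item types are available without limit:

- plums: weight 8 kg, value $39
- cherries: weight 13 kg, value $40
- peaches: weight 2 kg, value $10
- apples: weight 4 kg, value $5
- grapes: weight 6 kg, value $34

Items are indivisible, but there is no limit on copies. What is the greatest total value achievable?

$112

Best value-per-unit is grapes at 34/6; filling with it alone gives 3×34 = 102.
Optimal mix: 1×peaches + 3×grapes → weight 20, value 112.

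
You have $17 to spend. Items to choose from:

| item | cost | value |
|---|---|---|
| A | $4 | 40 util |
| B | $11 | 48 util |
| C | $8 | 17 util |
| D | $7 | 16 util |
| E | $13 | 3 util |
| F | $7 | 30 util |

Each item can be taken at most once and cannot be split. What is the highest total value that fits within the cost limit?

Check high-value combinations within $17:
- A+B: cost 4+11=15, value 40+48=88
- A+F: cost 4+7=11, value 40+30=70
- A+C: cost 4+8=12, value 40+17=57
Best: 88 util.

88 util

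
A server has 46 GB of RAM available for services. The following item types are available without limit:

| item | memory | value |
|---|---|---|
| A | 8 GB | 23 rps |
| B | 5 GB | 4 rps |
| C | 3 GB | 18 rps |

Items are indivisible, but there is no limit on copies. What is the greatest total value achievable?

270 rps

Best value-per-unit is C at 18/3, and filling with it alone uses memory 15×3=45. No mix of the others beats 15×18 = 270.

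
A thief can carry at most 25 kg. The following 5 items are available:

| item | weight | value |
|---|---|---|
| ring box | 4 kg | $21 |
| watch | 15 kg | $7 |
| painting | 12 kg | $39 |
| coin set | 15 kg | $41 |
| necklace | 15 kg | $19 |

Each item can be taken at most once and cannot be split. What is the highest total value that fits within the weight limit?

$62

Check high-value combinations within 25 kg:
- ring box+coin set: weight 4+15=19, value 21+41=62
- ring box+painting: weight 4+12=16, value 21+39=60
- coin set: weight 15, value 41
- ring box+necklace: weight 4+15=19, value 21+19=40
Best: $62.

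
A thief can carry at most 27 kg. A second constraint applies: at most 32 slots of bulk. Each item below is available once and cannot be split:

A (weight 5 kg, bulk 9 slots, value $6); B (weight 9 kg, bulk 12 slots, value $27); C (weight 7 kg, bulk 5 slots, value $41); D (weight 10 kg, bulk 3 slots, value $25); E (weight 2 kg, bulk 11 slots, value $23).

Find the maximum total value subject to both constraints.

$95

Feasible sets respecting both limits:
- A+C+D+E: weight 24, bulk 28, value 95
- B+C+D: weight 26, bulk 20, value 93
- B+C+E: weight 18, bulk 28, value 91
Best: $95.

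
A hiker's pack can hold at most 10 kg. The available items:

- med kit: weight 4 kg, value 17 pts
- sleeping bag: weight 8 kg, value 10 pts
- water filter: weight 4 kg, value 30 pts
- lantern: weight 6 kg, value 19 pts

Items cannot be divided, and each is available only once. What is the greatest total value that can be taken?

49 pts

Check high-value combinations within 10 kg:
- water filter+lantern: weight 4+6=10, value 30+19=49
- med kit+water filter: weight 4+4=8, value 17+30=47
- med kit+lantern: weight 4+6=10, value 17+19=36
- water filter: weight 4, value 30
- lantern: weight 6, value 19
Best: 49 pts.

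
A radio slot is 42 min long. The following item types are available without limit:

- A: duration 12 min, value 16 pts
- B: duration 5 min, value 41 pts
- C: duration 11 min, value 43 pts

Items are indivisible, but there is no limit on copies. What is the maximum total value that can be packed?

328 pts

Best value-per-unit is B at 41/5, and filling with it alone uses duration 8×5=40. No mix of the others beats 8×41 = 328.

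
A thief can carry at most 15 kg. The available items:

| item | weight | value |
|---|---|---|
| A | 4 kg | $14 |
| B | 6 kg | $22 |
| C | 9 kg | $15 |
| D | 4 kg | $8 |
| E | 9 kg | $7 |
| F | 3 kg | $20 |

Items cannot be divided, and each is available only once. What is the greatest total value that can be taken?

Check high-value combinations within 15 kg:
- A+B+F: weight 4+6+3=13, value 14+22+20=56
- B+D+F: weight 6+4+3=13, value 22+8+20=50
- A+B+D: weight 4+6+4=14, value 14+22+8=44
- B+F: weight 6+3=9, value 22+20=42
- A+D+F: weight 4+4+3=11, value 14+8+20=42
Best: $56.

$56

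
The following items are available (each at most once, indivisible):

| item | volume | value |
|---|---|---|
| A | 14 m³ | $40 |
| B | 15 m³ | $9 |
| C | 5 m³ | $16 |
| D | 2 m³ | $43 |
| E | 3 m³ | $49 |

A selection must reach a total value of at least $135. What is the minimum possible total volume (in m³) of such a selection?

Subsets with value ≥ 135, sorted by total volume:
- A+C+D+E: volume 24, value 148
- A+B+D+E: volume 34, value 141
Minimum volume: 24 m³.

24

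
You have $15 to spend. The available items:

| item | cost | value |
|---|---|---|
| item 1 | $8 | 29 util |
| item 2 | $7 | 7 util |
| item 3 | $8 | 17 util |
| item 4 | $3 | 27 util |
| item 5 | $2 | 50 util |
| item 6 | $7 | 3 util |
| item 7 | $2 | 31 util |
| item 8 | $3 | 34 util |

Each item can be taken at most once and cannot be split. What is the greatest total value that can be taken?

Check high-value combinations within $15:
- item 1+item 5+item 7+item 8: cost 8+2+2+3=15, value 29+50+31+34=144
- item 4+item 5+item 7+item 8: cost 3+2+2+3=10, value 27+50+31+34=142
- item 1+item 4+item 5+item 7: cost 8+3+2+2=15, value 29+27+50+31=137
- item 3+item 5+item 7+item 8: cost 8+2+2+3=15, value 17+50+31+34=132
Best: 144 util.

144 util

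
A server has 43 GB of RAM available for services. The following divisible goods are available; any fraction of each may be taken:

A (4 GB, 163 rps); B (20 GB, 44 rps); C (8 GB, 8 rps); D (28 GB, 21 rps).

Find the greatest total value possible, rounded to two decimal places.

Take in order of value per unit:
- A (163/4 per unit): all 4 → value 163, running total 163.00
- B (44/20 per unit): all 20 → value 44, running total 207.00
- C (8/8 per unit): all 8 → value 8, running total 215.00
- D (21/28 per unit): 11 of 28 → value 11×21/28 = 8.2500, running total 223.25
Total 223.25.

223.25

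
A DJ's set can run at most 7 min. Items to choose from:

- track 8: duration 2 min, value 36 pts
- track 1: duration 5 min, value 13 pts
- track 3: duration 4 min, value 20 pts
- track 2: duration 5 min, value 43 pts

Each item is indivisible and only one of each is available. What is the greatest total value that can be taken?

This is a 0/1 knapsack; check combinations near the capacity.
- track 8+track 2: duration 2+5=7, value 36+43=79
- track 8+track 3: duration 2+4=6, value 36+20=56
- track 8+track 1: duration 2+5=7, value 36+13=49
Best: 79 pts.

79 pts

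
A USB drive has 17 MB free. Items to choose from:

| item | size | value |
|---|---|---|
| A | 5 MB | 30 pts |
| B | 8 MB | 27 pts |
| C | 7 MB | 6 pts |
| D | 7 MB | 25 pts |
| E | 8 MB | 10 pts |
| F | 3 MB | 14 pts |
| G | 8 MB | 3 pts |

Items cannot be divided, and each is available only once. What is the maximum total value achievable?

71 pts

This is a 0/1 knapsack; check combinations near the capacity.
- A+B+F: size 5+8+3=16, value 30+27+14=71
- A+D+F: size 5+7+3=15, value 30+25+14=69
- A+B: size 5+8=13, value 30+27=57
Best: 71 pts.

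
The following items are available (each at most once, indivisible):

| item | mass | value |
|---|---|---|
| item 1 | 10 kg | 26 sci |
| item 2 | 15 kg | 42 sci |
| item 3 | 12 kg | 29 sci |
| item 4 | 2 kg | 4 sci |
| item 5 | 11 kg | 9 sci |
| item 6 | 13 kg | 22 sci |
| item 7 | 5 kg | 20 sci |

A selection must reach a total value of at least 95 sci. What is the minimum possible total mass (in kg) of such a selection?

Subsets with value ≥ 95, sorted by total mass:
- item 2+item 3+item 4+item 7: mass 34, value 95
- item 1+item 2+item 3: mass 37, value 97
- item 1+item 2+item 3+item 4: mass 39, value 101
- item 1+item 3+item 6+item 7: mass 40, value 97
Minimum mass: 34 kg.

34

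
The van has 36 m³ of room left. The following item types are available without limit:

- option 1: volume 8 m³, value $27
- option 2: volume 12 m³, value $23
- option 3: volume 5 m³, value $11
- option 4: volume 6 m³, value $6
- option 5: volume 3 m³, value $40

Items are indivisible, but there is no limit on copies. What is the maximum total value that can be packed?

$480

Best value-per-unit is option 5 at 40/3, and filling with it alone uses volume 12×3=36. No mix of the others beats 12×40 = 480.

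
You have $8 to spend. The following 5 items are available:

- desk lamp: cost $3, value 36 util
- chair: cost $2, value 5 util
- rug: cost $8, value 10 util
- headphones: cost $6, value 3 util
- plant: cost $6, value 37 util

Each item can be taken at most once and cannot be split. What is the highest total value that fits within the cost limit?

42 util

This is a 0/1 knapsack; check combinations near the capacity.
- chair+plant: cost 2+6=8, value 5+37=42
- desk lamp+chair: cost 3+2=5, value 36+5=41
- plant: cost 6, value 37
Best: 42 util.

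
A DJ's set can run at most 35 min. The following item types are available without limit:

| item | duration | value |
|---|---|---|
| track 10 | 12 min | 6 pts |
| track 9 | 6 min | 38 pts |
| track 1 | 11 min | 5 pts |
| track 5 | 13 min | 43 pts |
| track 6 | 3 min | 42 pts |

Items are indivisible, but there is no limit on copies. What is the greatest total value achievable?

Best value-per-unit is track 6 at 42/3, and filling with it alone uses duration 11×3=33. No mix of the others beats 11×42 = 462.

462 pts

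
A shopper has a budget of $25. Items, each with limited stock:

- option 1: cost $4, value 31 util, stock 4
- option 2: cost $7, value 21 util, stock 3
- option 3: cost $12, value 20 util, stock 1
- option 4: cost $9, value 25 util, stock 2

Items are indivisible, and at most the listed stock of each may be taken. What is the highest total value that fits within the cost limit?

Best selections within cost 25 and stock limits:
- 4×option 1 + 1×option 4: cost 25, value 149
- 4×option 1 + 1×option 2: cost 23, value 145
Best: 149 util.

149 util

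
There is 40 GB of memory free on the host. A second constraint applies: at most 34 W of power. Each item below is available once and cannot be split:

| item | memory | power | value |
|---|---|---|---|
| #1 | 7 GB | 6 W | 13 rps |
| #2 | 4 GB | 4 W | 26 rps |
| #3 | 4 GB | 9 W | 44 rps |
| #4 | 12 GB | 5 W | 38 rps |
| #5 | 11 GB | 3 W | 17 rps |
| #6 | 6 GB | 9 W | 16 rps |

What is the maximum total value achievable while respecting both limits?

141 rps

Feasible sets respecting both limits:
- #2+#3+#4+#5+#6: memory 37, power 30, value 141
- #1+#2+#3+#4+#5: memory 38, power 27, value 138
- #1+#2+#3+#4+#6: memory 33, power 33, value 137
- #1+#3+#4+#5+#6: memory 40, power 32, value 128
Best: 141 rps.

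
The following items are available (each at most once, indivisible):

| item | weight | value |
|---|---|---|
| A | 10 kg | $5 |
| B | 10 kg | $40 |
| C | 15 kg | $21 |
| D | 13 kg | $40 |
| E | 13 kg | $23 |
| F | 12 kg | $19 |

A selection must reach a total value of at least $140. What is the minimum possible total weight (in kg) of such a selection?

Subsets with value ≥ 140, sorted by total weight:
- B+C+D+E+F: weight 63, value 143
- A+B+C+D+E+F: weight 73, value 148
Minimum weight: 63 kg.

63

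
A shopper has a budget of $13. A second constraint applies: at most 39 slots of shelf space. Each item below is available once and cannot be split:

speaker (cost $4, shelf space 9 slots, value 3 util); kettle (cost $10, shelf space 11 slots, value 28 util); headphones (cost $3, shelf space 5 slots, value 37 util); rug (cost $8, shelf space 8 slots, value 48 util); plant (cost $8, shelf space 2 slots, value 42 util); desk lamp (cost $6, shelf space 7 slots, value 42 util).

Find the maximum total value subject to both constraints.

85 util

Feasible sets respecting both limits:
- headphones+rug: cost 11, shelf space 13, value 85
- speaker+headphones+desk lamp: cost 13, shelf space 21, value 82
- headphones+plant: cost 11, shelf space 7, value 79
Best: 85 util.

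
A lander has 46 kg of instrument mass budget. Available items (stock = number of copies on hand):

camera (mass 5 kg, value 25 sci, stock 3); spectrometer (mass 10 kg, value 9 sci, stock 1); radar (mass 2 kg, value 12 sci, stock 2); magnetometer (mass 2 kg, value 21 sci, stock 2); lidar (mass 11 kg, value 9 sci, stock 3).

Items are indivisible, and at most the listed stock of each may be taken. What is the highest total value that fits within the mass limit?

159 sci

Best selections within mass 46 and stock limits:
- 3×camera + 1×spectrometer + 2×radar + 2×magnetometer + 1×lidar: mass 44, value 159
- 3×camera + 2×radar + 2×magnetometer + 2×lidar: mass 45, value 159
- 3×camera + 1×spectrometer + 2×radar + 2×magnetometer: mass 33, value 150
- 3×camera + 2×radar + 2×magnetometer + 1×lidar: mass 34, value 150
Best: 159 sci.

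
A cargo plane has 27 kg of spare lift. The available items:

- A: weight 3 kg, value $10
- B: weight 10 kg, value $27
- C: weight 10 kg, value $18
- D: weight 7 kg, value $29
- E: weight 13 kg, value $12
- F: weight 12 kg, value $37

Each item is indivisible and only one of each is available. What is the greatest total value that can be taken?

Check high-value combinations within 27 kg:
- A+D+F: weight 3+7+12=22, value 10+29+37=76
- A+B+F: weight 3+10+12=25, value 10+27+37=74
- B+C+D: weight 10+10+7=27, value 27+18+29=74
Best: $76.

$76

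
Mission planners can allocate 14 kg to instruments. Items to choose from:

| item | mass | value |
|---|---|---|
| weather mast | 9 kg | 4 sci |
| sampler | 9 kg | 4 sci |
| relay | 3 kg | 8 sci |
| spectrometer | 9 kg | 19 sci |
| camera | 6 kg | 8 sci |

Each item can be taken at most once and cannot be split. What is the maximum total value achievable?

27 sci

This is a 0/1 knapsack; check combinations near the capacity.
- relay+spectrometer: mass 3+9=12, value 8+19=27
- spectrometer: mass 9, value 19
- relay+camera: mass 3+6=9, value 8+8=16
- weather mast+relay: mass 9+3=12, value 4+8=12
Best: 27 sci.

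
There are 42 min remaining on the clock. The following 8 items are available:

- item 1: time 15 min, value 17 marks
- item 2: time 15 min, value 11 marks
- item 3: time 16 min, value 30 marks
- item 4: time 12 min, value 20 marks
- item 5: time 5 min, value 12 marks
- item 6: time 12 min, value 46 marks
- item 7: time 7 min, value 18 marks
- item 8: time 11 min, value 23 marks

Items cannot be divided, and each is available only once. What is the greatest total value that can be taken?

Check high-value combinations within 42 min:
- item 4+item 6+item 7+item 8: time 12+12+7+11=42, value 20+46+18+23=107
- item 3+item 5+item 6+item 7: time 16+5+12+7=40, value 30+12+46+18=106
- item 4+item 5+item 6+item 8: time 12+5+12+11=40, value 20+12+46+23=101
Best: 107 marks.

107 marks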